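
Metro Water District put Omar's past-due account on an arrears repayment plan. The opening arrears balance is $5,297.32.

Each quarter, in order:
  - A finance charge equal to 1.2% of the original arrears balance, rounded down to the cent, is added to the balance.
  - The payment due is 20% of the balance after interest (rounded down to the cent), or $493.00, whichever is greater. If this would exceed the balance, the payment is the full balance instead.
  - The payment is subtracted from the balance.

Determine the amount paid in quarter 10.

Quarter 1: opening $5,297.32; interest $63.56 → $5,360.88; payment $1,072.17; balance $4,288.71
Quarter 2: opening $4,288.71; interest $63.56 → $4,352.27; payment $870.45; balance $3,481.82
Quarter 3: opening $3,481.82; interest $63.56 → $3,545.38; payment $709.07; balance $2,836.31
Quarter 4: opening $2,836.31; interest $63.56 → $2,899.87; payment $579.97; balance $2,319.90
Quarter 5: opening $2,319.90; interest $63.56 → $2,383.46; payment $493.00; balance $1,890.46
Quarter 6: opening $1,890.46; interest $63.56 → $1,954.02; payment $493.00; balance $1,461.02
Quarter 7: opening $1,461.02; interest $63.56 → $1,524.58; payment $493.00; balance $1,031.58
Quarter 8: opening $1,031.58; interest $63.56 → $1,095.14; payment $493.00; balance $602.14
Quarter 9: opening $602.14; interest $63.56 → $665.70; payment $493.00; balance $172.70
Quarter 10: opening $172.70; interest $63.56 → $236.26; payment $236.26; balance $0.00

$236.26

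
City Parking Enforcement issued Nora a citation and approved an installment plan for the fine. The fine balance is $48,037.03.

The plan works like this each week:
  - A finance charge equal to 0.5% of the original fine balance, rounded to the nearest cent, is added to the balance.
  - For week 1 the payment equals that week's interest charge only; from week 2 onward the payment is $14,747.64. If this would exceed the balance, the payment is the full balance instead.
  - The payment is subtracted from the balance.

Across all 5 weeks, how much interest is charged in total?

$1,200.95

Week 1: $48,037.03 +$240.19 interest = $48,277.22; pay $240.19 → $48,037.03
Week 2: $48,037.03 +$240.19 interest = $48,277.22; pay $14,747.64 → $33,529.58
Week 3: $33,529.58 +$240.19 interest = $33,769.77; pay $14,747.64 → $19,022.13
Week 4: $19,022.13 +$240.19 interest = $19,262.32; pay $14,747.64 → $4,514.68
Week 5: $4,514.68 +$240.19 interest = $4,754.87; pay $4,754.87 → $0.00
Total interest: $240.19 + $240.19 + $240.19 + $240.19 + $240.19 = $1,200.95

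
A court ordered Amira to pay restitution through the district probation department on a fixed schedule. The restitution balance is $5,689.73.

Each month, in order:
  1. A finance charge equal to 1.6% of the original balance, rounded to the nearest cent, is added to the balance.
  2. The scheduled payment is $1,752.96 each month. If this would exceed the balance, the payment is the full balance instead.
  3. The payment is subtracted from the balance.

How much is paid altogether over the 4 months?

$6,053.89

Month 1: $5,689.73 +$91.04 interest = $5,780.77; pay $1,752.96 → $4,027.81
Month 2: $4,027.81 +$91.04 interest = $4,118.85; pay $1,752.96 → $2,365.89
Month 3: $2,365.89 +$91.04 interest = $2,456.93; pay $1,752.96 → $703.97
Month 4: $703.97 +$91.04 interest = $795.01; pay $795.01 → $0.00
Total paid: $6,053.89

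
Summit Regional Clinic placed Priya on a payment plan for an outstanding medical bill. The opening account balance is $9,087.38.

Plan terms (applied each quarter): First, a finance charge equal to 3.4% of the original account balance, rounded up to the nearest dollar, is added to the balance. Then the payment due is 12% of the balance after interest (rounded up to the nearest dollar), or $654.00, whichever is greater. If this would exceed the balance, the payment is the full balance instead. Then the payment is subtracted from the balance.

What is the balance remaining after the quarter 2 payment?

Quarter 1: opening $9,087.38; interest $309.00 → $9,396.38; payment $1,128.00; balance $8,268.38
Quarter 2: opening $8,268.38; interest $309.00 → $8,577.38; payment $1,030.00; balance $7,547.38

$7,547.38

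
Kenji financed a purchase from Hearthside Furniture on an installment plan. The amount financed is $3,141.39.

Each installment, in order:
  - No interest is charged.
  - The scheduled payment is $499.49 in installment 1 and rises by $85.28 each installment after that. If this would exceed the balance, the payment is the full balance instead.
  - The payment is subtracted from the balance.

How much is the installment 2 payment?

$584.77

Installment 1: opening $3,141.39; payment $499.49; balance $2,641.90
Installment 2: opening $2,641.90; payment $584.77; balance $2,057.13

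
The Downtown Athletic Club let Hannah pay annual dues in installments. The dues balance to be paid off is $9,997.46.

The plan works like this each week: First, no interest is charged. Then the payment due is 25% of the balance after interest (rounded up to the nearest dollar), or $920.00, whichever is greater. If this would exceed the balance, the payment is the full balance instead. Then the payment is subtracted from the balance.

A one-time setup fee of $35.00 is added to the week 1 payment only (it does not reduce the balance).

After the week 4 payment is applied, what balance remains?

$3,161.46

# | Opening | Payment | Fee | End bal
1 | $9,997.46 | $2,500.00 | $35.00 | $7,497.46
2 | $7,497.46 | $1,875.00 | — | $5,622.46
3 | $5,622.46 | $1,406.00 | — | $4,216.46
4 | $4,216.46 | $1,055.00 | — | $3,161.46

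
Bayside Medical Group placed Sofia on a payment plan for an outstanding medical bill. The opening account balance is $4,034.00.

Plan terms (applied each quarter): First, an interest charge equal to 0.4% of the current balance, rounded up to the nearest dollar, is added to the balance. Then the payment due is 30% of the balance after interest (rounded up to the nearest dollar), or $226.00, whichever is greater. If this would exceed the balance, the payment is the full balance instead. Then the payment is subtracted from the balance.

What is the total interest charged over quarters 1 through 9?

$54.00

Quarter 1: opening $4,034.00; interest $17.00 → $4,051.00; payment $1,216.00; balance $2,835.00
Quarter 2: opening $2,835.00; interest $12.00 → $2,847.00; payment $855.00; balance $1,992.00
Quarter 3: opening $1,992.00; interest $8.00 → $2,000.00; payment $600.00; balance $1,400.00
Quarter 4: opening $1,400.00; interest $6.00 → $1,406.00; payment $422.00; balance $984.00
Quarter 5: opening $984.00; interest $4.00 → $988.00; payment $297.00; balance $691.00
Quarter 6: opening $691.00; interest $3.00 → $694.00; payment $226.00; balance $468.00
Quarter 7: opening $468.00; interest $2.00 → $470.00; payment $226.00; balance $244.00
Quarter 8: opening $244.00; interest $1.00 → $245.00; payment $226.00; balance $19.00
Quarter 9: opening $19.00; interest $1.00 → $20.00; payment $20.00; balance $0.00
Total interest: $17.00 + $12.00 + $8.00 + $6.00 + $4.00 + $3.00 + $2.00 + $1.00 + $1.00 = $54.00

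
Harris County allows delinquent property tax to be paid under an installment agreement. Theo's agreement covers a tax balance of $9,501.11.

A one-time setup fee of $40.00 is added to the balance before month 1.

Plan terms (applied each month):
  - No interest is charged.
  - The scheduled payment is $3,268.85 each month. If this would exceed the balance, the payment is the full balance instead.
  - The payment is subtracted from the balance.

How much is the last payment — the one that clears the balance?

$3,003.41

Month 1: opening $9,541.11; payment $3,268.85; balance $6,272.26
Month 2: opening $6,272.26; payment $3,268.85; balance $3,003.41
Month 3: opening $3,003.41; payment $3,003.41; balance $0.00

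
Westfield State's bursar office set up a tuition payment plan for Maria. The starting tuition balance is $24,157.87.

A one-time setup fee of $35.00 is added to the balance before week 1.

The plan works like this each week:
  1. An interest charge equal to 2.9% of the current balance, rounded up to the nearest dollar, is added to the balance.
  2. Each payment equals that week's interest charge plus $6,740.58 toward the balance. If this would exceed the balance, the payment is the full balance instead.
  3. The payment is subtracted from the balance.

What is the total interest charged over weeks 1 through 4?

Week 1: $24,192.87 +$702.00 interest = $24,894.87; pay $7,442.58 → $17,452.29
Week 2: $17,452.29 +$507.00 interest = $17,959.29; pay $7,247.58 → $10,711.71
Week 3: $10,711.71 +$311.00 interest = $11,022.71; pay $7,051.58 → $3,971.13
Week 4: $3,971.13 +$116.00 interest = $4,087.13; pay $4,087.13 → $0.00
Total interest: $702.00 + $507.00 + $311.00 + $116.00 = $1,636.00

$1,636.00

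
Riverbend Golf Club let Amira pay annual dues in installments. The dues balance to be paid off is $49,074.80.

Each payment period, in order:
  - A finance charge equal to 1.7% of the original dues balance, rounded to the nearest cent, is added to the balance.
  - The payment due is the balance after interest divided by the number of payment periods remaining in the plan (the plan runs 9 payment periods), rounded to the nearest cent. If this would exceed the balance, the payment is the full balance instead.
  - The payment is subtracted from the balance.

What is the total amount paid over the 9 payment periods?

$56,583.23

Payment period 1: opening $49,074.80; interest $834.27 → $49,909.07; payment $5,545.45; balance $44,363.62
Payment period 2: opening $44,363.62; interest $834.27 → $45,197.89; payment $5,649.74; balance $39,548.15
Payment period 3: opening $39,548.15; interest $834.27 → $40,382.42; payment $5,768.92; balance $34,613.50
Payment period 4: opening $34,613.50; interest $834.27 → $35,447.77; payment $5,907.96; balance $29,539.81
Payment period 5: opening $29,539.81; interest $834.27 → $30,374.08; payment $6,074.82; balance $24,299.26
Payment period 6: opening $24,299.26; interest $834.27 → $25,133.53; payment $6,283.38; balance $18,850.15
Payment period 7: opening $18,850.15; interest $834.27 → $19,684.42; payment $6,561.47; balance $13,122.95
Payment period 8: opening $13,122.95; interest $834.27 → $13,957.22; payment $6,978.61; balance $6,978.61
Payment period 9: opening $6,978.61; interest $834.27 → $7,812.88; payment $7,812.88; balance $0.00
Total paid: $56,583.23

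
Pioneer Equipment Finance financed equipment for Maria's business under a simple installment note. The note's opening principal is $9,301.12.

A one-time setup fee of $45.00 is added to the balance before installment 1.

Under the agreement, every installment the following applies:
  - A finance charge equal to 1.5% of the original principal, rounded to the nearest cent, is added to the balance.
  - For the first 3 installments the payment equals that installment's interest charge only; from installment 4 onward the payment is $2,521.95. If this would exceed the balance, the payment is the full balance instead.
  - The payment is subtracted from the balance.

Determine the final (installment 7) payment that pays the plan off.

Installment 1: $9,346.12 +$139.52 interest = $9,485.64; pay $139.52 → $9,346.12
Installment 2: $9,346.12 +$139.52 interest = $9,485.64; pay $139.52 → $9,346.12
Installment 3: $9,346.12 +$139.52 interest = $9,485.64; pay $139.52 → $9,346.12
Installment 4: $9,346.12 +$139.52 interest = $9,485.64; pay $2,521.95 → $6,963.69
Installment 5: $6,963.69 +$139.52 interest = $7,103.21; pay $2,521.95 → $4,581.26
Installment 6: $4,581.26 +$139.52 interest = $4,720.78; pay $2,521.95 → $2,198.83
Installment 7: $2,198.83 +$139.52 interest = $2,338.35; pay $2,338.35 → $0.00

$2,338.35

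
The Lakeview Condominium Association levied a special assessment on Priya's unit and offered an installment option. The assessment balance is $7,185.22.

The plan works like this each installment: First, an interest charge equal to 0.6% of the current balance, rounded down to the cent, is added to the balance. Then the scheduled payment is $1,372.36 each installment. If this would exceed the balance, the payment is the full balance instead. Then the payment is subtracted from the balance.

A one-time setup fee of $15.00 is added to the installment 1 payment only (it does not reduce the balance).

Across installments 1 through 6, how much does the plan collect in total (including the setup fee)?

Installment 1: $7,185.22 +$43.11 interest = $7,228.33; pay $1,372.36 (+ $15.00 fee) → $5,855.97
Installment 2: $5,855.97 +$35.13 interest = $5,891.10; pay $1,372.36 → $4,518.74
Installment 3: $4,518.74 +$27.11 interest = $4,545.85; pay $1,372.36 → $3,173.49
Installment 4: $3,173.49 +$19.04 interest = $3,192.53; pay $1,372.36 → $1,820.17
Installment 5: $1,820.17 +$10.92 interest = $1,831.09; pay $1,372.36 → $458.73
Installment 6: $458.73 +$2.75 interest = $461.48; pay $461.48 → $0.00
Total paid: $7,338.28

$7,338.28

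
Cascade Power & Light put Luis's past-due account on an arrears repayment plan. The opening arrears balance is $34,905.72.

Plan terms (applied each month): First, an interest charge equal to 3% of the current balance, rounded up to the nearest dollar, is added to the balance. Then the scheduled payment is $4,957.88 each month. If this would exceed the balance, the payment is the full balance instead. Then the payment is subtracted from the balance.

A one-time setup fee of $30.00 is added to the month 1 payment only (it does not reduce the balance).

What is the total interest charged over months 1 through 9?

$4,898.00

# | Opening | Interest | Payment | Fee | End bal
1 | $34,905.72 | $1,048.00 | $4,957.88 | $30.00 | $30,995.84
2 | $30,995.84 | $930.00 | $4,957.88 | — | $26,967.96
3 | $26,967.96 | $810.00 | $4,957.88 | — | $22,820.08
4 | $22,820.08 | $685.00 | $4,957.88 | — | $18,547.20
5 | $18,547.20 | $557.00 | $4,957.88 | — | $14,146.32
6 | $14,146.32 | $425.00 | $4,957.88 | — | $9,613.44
7 | $9,613.44 | $289.00 | $4,957.88 | — | $4,944.56
8 | $4,944.56 | $149.00 | $4,957.88 | — | $135.68
9 | $135.68 | $5.00 | $140.68 | — | $0.00
Total interest: $1,048.00 + $930.00 + $810.00 + $685.00 + $557.00 + $425.00 + $289.00 + $149.00 + $5.00 = $4,898.00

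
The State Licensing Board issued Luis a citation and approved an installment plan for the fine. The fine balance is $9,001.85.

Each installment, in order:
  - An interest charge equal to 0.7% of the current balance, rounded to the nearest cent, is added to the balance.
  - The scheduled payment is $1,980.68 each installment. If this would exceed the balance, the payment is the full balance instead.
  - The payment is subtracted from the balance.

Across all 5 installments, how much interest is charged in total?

# | Opening | Interest | Payment | End bal
1 | $9,001.85 | $63.01 | $1,980.68 | $7,084.18
2 | $7,084.18 | $49.59 | $1,980.68 | $5,153.09
3 | $5,153.09 | $36.07 | $1,980.68 | $3,208.48
4 | $3,208.48 | $22.46 | $1,980.68 | $1,250.26
5 | $1,250.26 | $8.75 | $1,259.01 | $0.00
Total interest: $63.01 + $49.59 + $36.07 + $22.46 + $8.75 = $179.88

$179.88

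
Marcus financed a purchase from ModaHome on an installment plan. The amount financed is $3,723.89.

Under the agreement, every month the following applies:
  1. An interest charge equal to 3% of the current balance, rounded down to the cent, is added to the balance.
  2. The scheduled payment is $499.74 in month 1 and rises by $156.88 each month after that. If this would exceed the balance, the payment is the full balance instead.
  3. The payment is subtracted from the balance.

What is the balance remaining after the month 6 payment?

$0.00

Month 1: $3,723.89 +$111.71 interest = $3,835.60; pay $499.74 → $3,335.86
Month 2: $3,335.86 +$100.07 interest = $3,435.93; pay $656.62 → $2,779.31
Month 3: $2,779.31 +$83.37 interest = $2,862.68; pay $813.50 → $2,049.18
Month 4: $2,049.18 +$61.47 interest = $2,110.65; pay $970.38 → $1,140.27
Month 5: $1,140.27 +$34.20 interest = $1,174.47; pay $1,127.26 → $47.21
Month 6: $47.21 +$1.41 interest = $48.62; pay $48.62 → $0.00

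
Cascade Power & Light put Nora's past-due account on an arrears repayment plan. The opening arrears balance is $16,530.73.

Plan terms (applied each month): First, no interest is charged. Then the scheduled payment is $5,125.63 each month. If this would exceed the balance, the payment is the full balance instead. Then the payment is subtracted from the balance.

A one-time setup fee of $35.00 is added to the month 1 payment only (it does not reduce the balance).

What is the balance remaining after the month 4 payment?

Month 1: $16,530.73 − $5,125.63 (+ $35.00 fee) → $11,405.10
Month 2: $11,405.10 − $5,125.63 → $6,279.47
Month 3: $6,279.47 − $5,125.63 → $1,153.84
Month 4: $1,153.84 − $1,153.84 → $0.00

$0.00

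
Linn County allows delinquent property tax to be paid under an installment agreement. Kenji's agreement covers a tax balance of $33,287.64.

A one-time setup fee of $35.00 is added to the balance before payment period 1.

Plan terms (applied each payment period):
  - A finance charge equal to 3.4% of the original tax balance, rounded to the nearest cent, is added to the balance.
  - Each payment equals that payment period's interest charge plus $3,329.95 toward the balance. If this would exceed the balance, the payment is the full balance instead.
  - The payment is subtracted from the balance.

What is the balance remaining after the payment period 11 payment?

Payment period 1: $33,322.64 +$1,131.78 interest = $34,454.42; pay $4,461.73 → $29,992.69
Payment period 2: $29,992.69 +$1,131.78 interest = $31,124.47; pay $4,461.73 → $26,662.74
Payment period 3: $26,662.74 +$1,131.78 interest = $27,794.52; pay $4,461.73 → $23,332.79
Payment period 4: $23,332.79 +$1,131.78 interest = $24,464.57; pay $4,461.73 → $20,002.84
Payment period 5: $20,002.84 +$1,131.78 interest = $21,134.62; pay $4,461.73 → $16,672.89
Payment period 6: $16,672.89 +$1,131.78 interest = $17,804.67; pay $4,461.73 → $13,342.94
Payment period 7: $13,342.94 +$1,131.78 interest = $14,474.72; pay $4,461.73 → $10,012.99
Payment period 8: $10,012.99 +$1,131.78 interest = $11,144.77; pay $4,461.73 → $6,683.04
Payment period 9: $6,683.04 +$1,131.78 interest = $7,814.82; pay $4,461.73 → $3,353.09
Payment period 10: $3,353.09 +$1,131.78 interest = $4,484.87; pay $4,461.73 → $23.14
Payment period 11: $23.14 +$1,131.78 interest = $1,154.92; pay $1,154.92 → $0.00

$0.00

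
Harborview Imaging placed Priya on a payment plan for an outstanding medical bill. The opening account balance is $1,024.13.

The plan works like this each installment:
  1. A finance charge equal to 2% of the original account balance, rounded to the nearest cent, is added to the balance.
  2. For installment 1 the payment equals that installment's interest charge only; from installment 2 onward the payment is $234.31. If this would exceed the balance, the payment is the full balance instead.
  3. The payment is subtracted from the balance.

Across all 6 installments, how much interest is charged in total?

Installment 1: $1,024.13 +$20.48 interest = $1,044.61; pay $20.48 → $1,024.13
Installment 2: $1,024.13 +$20.48 interest = $1,044.61; pay $234.31 → $810.30
Installment 3: $810.30 +$20.48 interest = $830.78; pay $234.31 → $596.47
Installment 4: $596.47 +$20.48 interest = $616.95; pay $234.31 → $382.64
Installment 5: $382.64 +$20.48 interest = $403.12; pay $234.31 → $168.81
Installment 6: $168.81 +$20.48 interest = $189.29; pay $189.29 → $0.00
Total interest: $20.48 + $20.48 + $20.48 + $20.48 + $20.48 + $20.48 = $122.88

$122.88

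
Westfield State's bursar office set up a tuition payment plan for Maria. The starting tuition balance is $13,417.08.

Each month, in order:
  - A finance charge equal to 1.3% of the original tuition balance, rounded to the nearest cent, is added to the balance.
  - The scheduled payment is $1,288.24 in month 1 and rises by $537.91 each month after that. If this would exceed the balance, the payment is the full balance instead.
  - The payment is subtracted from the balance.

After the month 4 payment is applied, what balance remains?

# | Opening | Interest | Payment | End bal
1 | $13,417.08 | $174.42 | $1,288.24 | $12,303.26
2 | $12,303.26 | $174.42 | $1,826.15 | $10,651.53
3 | $10,651.53 | $174.42 | $2,364.06 | $8,461.89
4 | $8,461.89 | $174.42 | $2,901.97 | $5,734.34

$5,734.34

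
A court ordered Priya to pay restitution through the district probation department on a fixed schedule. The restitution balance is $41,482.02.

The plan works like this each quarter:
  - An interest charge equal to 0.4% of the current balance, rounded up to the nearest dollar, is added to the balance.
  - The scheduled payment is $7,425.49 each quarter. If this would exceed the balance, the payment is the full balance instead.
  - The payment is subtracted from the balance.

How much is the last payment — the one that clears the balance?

$4,914.57

Quarter 1: opening $41,482.02; interest $166.00 → $41,648.02; payment $7,425.49; balance $34,222.53
Quarter 2: opening $34,222.53; interest $137.00 → $34,359.53; payment $7,425.49; balance $26,934.04
Quarter 3: opening $26,934.04; interest $108.00 → $27,042.04; payment $7,425.49; balance $19,616.55
Quarter 4: opening $19,616.55; interest $79.00 → $19,695.55; payment $7,425.49; balance $12,270.06
Quarter 5: opening $12,270.06; interest $50.00 → $12,320.06; payment $7,425.49; balance $4,894.57
Quarter 6: opening $4,894.57; interest $20.00 → $4,914.57; payment $4,914.57; balance $0.00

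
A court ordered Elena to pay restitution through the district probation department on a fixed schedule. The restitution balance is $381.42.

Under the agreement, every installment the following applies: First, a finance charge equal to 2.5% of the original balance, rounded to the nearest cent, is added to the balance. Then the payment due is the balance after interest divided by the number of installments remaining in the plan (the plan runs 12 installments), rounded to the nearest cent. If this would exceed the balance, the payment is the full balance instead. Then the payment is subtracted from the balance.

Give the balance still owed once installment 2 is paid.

Installment 1: opening $381.42; interest $9.54 → $390.96; payment $32.58; balance $358.38
Installment 2: opening $358.38; interest $9.54 → $367.92; payment $33.45; balance $334.47

$334.47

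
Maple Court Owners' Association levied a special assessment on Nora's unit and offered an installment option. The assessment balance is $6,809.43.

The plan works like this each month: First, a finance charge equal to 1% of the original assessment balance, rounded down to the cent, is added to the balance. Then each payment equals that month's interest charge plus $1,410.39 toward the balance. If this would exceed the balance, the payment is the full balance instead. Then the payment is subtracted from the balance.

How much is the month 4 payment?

Month 1: $6,809.43 +$68.09 interest = $6,877.52; pay $1,478.48 → $5,399.04
Month 2: $5,399.04 +$68.09 interest = $5,467.13; pay $1,478.48 → $3,988.65
Month 3: $3,988.65 +$68.09 interest = $4,056.74; pay $1,478.48 → $2,578.26
Month 4: $2,578.26 +$68.09 interest = $2,646.35; pay $1,478.48 → $1,167.87

$1,478.48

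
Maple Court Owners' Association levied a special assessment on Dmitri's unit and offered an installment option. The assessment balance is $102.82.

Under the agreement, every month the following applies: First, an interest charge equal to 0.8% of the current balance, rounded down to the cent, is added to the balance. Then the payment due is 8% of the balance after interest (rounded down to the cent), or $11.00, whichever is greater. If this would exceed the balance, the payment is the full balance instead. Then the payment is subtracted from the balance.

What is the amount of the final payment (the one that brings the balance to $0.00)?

$8.25

# | Opening | Interest | Payment | End bal
1 | $102.82 | $0.82 | $11.00 | $92.64
2 | $92.64 | $0.74 | $11.00 | $82.38
3 | $82.38 | $0.65 | $11.00 | $72.03
4 | $72.03 | $0.57 | $11.00 | $61.60
5 | $61.60 | $0.49 | $11.00 | $51.09
6 | $51.09 | $0.40 | $11.00 | $40.49
7 | $40.49 | $0.32 | $11.00 | $29.81
8 | $29.81 | $0.23 | $11.00 | $19.04
9 | $19.04 | $0.15 | $11.00 | $8.19
10 | $8.19 | $0.06 | $8.25 | $0.00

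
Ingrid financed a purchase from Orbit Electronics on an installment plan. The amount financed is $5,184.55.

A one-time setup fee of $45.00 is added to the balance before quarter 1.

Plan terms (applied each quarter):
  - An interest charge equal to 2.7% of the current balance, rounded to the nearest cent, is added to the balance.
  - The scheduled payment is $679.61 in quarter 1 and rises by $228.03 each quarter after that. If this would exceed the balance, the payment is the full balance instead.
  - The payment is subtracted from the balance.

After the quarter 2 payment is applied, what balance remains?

Quarter 1: $5,229.55 +$141.20 interest = $5,370.75; pay $679.61 → $4,691.14
Quarter 2: $4,691.14 +$126.66 interest = $4,817.80; pay $907.64 → $3,910.16

$3,910.16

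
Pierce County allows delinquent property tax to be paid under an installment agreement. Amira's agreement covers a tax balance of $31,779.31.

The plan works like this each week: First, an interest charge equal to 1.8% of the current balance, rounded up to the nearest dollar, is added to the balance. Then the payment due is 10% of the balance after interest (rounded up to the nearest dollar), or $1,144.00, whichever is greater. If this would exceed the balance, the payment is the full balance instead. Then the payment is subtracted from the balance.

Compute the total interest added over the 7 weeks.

Week 1: $31,779.31 +$573.00 interest = $32,352.31; pay $3,236.00 → $29,116.31
Week 2: $29,116.31 +$525.00 interest = $29,641.31; pay $2,965.00 → $26,676.31
Week 3: $26,676.31 +$481.00 interest = $27,157.31; pay $2,716.00 → $24,441.31
Week 4: $24,441.31 +$440.00 interest = $24,881.31; pay $2,489.00 → $22,392.31
Week 5: $22,392.31 +$404.00 interest = $22,796.31; pay $2,280.00 → $20,516.31
Week 6: $20,516.31 +$370.00 interest = $20,886.31; pay $2,089.00 → $18,797.31
Week 7: $18,797.31 +$339.00 interest = $19,136.31; pay $1,914.00 → $17,222.31
Total interest: $573.00 + $525.00 + $481.00 + $440.00 + $404.00 + $370.00 + $339.00 = $3,132.00

$3,132.00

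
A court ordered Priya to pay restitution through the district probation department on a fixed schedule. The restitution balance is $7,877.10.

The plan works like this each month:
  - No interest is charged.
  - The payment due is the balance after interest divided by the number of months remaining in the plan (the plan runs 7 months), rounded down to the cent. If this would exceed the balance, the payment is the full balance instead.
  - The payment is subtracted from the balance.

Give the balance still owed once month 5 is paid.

# | Opening | Payment | End bal
1 | $7,877.10 | $1,125.30 | $6,751.80
2 | $6,751.80 | $1,125.30 | $5,626.50
3 | $5,626.50 | $1,125.30 | $4,501.20
4 | $4,501.20 | $1,125.30 | $3,375.90
5 | $3,375.90 | $1,125.30 | $2,250.60

$2,250.60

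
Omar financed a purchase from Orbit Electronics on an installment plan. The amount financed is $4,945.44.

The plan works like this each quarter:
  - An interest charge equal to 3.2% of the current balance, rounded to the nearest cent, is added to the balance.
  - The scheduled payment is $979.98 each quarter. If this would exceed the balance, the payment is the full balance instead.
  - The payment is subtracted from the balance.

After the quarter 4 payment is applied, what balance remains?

# | Opening | Interest | Payment | End bal
1 | $4,945.44 | $158.25 | $979.98 | $4,123.71
2 | $4,123.71 | $131.96 | $979.98 | $3,275.69
3 | $3,275.69 | $104.82 | $979.98 | $2,400.53
4 | $2,400.53 | $76.82 | $979.98 | $1,497.37

$1,497.37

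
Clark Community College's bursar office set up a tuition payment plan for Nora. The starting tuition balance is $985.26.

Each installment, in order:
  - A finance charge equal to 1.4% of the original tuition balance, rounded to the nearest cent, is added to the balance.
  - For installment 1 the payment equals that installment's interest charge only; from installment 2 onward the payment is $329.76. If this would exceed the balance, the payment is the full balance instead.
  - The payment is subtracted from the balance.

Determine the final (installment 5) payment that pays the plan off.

$51.14

# | Opening | Interest | Payment | End bal
1 | $985.26 | $13.79 | $13.79 | $985.26
2 | $985.26 | $13.79 | $329.76 | $669.29
3 | $669.29 | $13.79 | $329.76 | $353.32
4 | $353.32 | $13.79 | $329.76 | $37.35
5 | $37.35 | $13.79 | $51.14 | $0.00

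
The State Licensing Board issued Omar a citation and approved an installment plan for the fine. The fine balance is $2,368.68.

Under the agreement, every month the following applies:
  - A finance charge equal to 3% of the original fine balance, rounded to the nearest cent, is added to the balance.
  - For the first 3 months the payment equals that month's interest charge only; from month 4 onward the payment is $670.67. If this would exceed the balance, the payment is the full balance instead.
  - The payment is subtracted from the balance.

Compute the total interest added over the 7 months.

# | Opening | Interest | Payment | End bal
1 | $2,368.68 | $71.06 | $71.06 | $2,368.68
2 | $2,368.68 | $71.06 | $71.06 | $2,368.68
3 | $2,368.68 | $71.06 | $71.06 | $2,368.68
4 | $2,368.68 | $71.06 | $670.67 | $1,769.07
5 | $1,769.07 | $71.06 | $670.67 | $1,169.46
6 | $1,169.46 | $71.06 | $670.67 | $569.85
7 | $569.85 | $71.06 | $640.91 | $0.00
Total interest: $71.06 + $71.06 + $71.06 + $71.06 + $71.06 + $71.06 + $71.06 = $497.42

$497.42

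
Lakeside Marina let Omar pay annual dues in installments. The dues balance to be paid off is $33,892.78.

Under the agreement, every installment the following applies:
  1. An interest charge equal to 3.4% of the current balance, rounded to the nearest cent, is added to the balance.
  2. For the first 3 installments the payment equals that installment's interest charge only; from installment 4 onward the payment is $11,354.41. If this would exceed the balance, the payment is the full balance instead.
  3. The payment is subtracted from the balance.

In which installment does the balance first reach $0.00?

7

Installment 1: $33,892.78 +$1,152.35 interest = $35,045.13; pay $1,152.35 → $33,892.78
Installment 2: $33,892.78 +$1,152.35 interest = $35,045.13; pay $1,152.35 → $33,892.78
Installment 3: $33,892.78 +$1,152.35 interest = $35,045.13; pay $1,152.35 → $33,892.78
Installment 4: $33,892.78 +$1,152.35 interest = $35,045.13; pay $11,354.41 → $23,690.72
Installment 5: $23,690.72 +$805.48 interest = $24,496.20; pay $11,354.41 → $13,141.79
Installment 6: $13,141.79 +$446.82 interest = $13,588.61; pay $11,354.41 → $2,234.20
Installment 7: $2,234.20 +$75.96 interest = $2,310.16; pay $2,310.16 → $0.00
Balance reaches $0.00 in installment 7.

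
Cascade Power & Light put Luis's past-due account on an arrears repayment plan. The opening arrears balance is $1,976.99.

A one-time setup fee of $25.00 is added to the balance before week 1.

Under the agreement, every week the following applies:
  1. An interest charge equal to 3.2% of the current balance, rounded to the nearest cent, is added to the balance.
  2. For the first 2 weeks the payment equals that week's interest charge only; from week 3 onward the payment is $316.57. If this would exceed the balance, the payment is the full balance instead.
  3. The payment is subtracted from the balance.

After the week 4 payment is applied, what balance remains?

$1,488.89

# | Opening | Interest | Payment | End bal
1 | $2,001.99 | $64.06 | $64.06 | $2,001.99
2 | $2,001.99 | $64.06 | $64.06 | $2,001.99
3 | $2,001.99 | $64.06 | $316.57 | $1,749.48
4 | $1,749.48 | $55.98 | $316.57 | $1,488.89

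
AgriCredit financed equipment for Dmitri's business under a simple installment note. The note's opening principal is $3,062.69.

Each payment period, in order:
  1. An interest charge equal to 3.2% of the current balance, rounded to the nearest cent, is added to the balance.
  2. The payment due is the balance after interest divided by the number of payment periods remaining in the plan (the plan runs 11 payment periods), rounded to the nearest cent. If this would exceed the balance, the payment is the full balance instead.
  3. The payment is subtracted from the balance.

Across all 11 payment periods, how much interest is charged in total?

$655.53

# | Opening | Interest | Payment | End bal
1 | $3,062.69 | $98.01 | $287.34 | $2,873.36
2 | $2,873.36 | $91.95 | $296.53 | $2,668.78
3 | $2,668.78 | $85.40 | $306.02 | $2,448.16
4 | $2,448.16 | $78.34 | $315.81 | $2,210.69
5 | $2,210.69 | $70.74 | $325.92 | $1,955.51
6 | $1,955.51 | $62.58 | $336.35 | $1,681.74
7 | $1,681.74 | $53.82 | $347.11 | $1,388.45
8 | $1,388.45 | $44.43 | $358.22 | $1,074.66
9 | $1,074.66 | $34.39 | $369.68 | $739.37
10 | $739.37 | $23.66 | $381.52 | $381.51
11 | $381.51 | $12.21 | $393.72 | $0.00
Total interest: $98.01 + $91.95 + $85.40 + $78.34 + $70.74 + $62.58 + $53.82 + $44.43 + $34.39 + $23.66 + $12.21 = $655.53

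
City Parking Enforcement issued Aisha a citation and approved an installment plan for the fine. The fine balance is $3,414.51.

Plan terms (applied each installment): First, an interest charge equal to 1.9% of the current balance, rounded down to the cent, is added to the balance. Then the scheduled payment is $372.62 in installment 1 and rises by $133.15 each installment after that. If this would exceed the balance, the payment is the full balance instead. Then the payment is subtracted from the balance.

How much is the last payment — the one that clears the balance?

$467.85

Installment 1: $3,414.51 +$64.87 interest = $3,479.38; pay $372.62 → $3,106.76
Installment 2: $3,106.76 +$59.02 interest = $3,165.78; pay $505.77 → $2,660.01
Installment 3: $2,660.01 +$50.54 interest = $2,710.55; pay $638.92 → $2,071.63
Installment 4: $2,071.63 +$39.36 interest = $2,110.99; pay $772.07 → $1,338.92
Installment 5: $1,338.92 +$25.43 interest = $1,364.35; pay $905.22 → $459.13
Installment 6: $459.13 +$8.72 interest = $467.85; pay $467.85 → $0.00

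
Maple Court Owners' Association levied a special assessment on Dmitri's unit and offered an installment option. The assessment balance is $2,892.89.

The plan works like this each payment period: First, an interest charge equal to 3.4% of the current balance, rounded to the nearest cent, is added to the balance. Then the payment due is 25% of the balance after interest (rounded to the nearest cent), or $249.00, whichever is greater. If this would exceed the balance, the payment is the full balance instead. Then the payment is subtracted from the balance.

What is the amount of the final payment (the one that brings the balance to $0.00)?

$128.56

Payment period 1: opening $2,892.89; interest $98.36 → $2,991.25; payment $747.81; balance $2,243.44
Payment period 2: opening $2,243.44; interest $76.28 → $2,319.72; payment $579.93; balance $1,739.79
Payment period 3: opening $1,739.79; interest $59.15 → $1,798.94; payment $449.74; balance $1,349.20
Payment period 4: opening $1,349.20; interest $45.87 → $1,395.07; payment $348.77; balance $1,046.30
Payment period 5: opening $1,046.30; interest $35.57 → $1,081.87; payment $270.47; balance $811.40
Payment period 6: opening $811.40; interest $27.59 → $838.99; payment $249.00; balance $589.99
Payment period 7: opening $589.99; interest $20.06 → $610.05; payment $249.00; balance $361.05
Payment period 8: opening $361.05; interest $12.28 → $373.33; payment $249.00; balance $124.33
Payment period 9: opening $124.33; interest $4.23 → $128.56; payment $128.56; balance $0.00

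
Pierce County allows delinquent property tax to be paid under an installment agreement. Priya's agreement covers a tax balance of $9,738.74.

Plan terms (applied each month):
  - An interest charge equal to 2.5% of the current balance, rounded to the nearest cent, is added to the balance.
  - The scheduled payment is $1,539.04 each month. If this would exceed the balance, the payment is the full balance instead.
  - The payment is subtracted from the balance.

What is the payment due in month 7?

Month 1: $9,738.74 +$243.47 interest = $9,982.21; pay $1,539.04 → $8,443.17
Month 2: $8,443.17 +$211.08 interest = $8,654.25; pay $1,539.04 → $7,115.21
Month 3: $7,115.21 +$177.88 interest = $7,293.09; pay $1,539.04 → $5,754.05
Month 4: $5,754.05 +$143.85 interest = $5,897.90; pay $1,539.04 → $4,358.86
Month 5: $4,358.86 +$108.97 interest = $4,467.83; pay $1,539.04 → $2,928.79
Month 6: $2,928.79 +$73.22 interest = $3,002.01; pay $1,539.04 → $1,462.97
Month 7: $1,462.97 +$36.57 interest = $1,499.54; pay $1,499.54 → $0.00

$1,499.54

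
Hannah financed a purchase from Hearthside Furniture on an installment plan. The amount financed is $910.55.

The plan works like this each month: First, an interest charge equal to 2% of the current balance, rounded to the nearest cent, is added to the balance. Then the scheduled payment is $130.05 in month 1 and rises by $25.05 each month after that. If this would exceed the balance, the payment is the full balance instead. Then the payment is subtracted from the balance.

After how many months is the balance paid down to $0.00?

Month 1: $910.55 +$18.21 interest = $928.76; pay $130.05 → $798.71
Month 2: $798.71 +$15.97 interest = $814.68; pay $155.10 → $659.58
Month 3: $659.58 +$13.19 interest = $672.77; pay $180.15 → $492.62
Month 4: $492.62 +$9.85 interest = $502.47; pay $205.20 → $297.27
Month 5: $297.27 +$5.95 interest = $303.22; pay $230.25 → $72.97
Month 6: $72.97 +$1.46 interest = $74.43; pay $74.43 → $0.00
Balance reaches $0.00 in month 6.

6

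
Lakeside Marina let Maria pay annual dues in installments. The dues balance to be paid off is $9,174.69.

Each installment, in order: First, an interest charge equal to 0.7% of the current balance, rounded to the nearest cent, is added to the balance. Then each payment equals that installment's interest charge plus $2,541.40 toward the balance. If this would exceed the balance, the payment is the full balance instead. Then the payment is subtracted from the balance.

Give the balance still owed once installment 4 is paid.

Installment 1: opening $9,174.69; interest $64.22 → $9,238.91; payment $2,605.62; balance $6,633.29
Installment 2: opening $6,633.29; interest $46.43 → $6,679.72; payment $2,587.83; balance $4,091.89
Installment 3: opening $4,091.89; interest $28.64 → $4,120.53; payment $2,570.04; balance $1,550.49
Installment 4: opening $1,550.49; interest $10.85 → $1,561.34; payment $1,561.34; balance $0.00

$0.00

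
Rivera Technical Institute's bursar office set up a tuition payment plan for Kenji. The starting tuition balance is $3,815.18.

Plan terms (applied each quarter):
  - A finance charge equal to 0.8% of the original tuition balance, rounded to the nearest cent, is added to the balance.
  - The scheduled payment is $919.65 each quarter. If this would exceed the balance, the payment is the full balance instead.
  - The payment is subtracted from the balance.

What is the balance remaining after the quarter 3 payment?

# | Opening | Interest | Payment | End bal
1 | $3,815.18 | $30.52 | $919.65 | $2,926.05
2 | $2,926.05 | $30.52 | $919.65 | $2,036.92
3 | $2,036.92 | $30.52 | $919.65 | $1,147.79

$1,147.79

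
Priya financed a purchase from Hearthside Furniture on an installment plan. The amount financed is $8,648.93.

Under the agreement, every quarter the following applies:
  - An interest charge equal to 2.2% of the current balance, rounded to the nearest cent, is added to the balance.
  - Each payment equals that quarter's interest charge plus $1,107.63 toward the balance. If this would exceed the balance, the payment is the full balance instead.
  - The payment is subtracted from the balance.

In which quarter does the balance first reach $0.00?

8

Quarter 1: opening $8,648.93; interest $190.28 → $8,839.21; payment $1,297.91; balance $7,541.30
Quarter 2: opening $7,541.30; interest $165.91 → $7,707.21; payment $1,273.54; balance $6,433.67
Quarter 3: opening $6,433.67; interest $141.54 → $6,575.21; payment $1,249.17; balance $5,326.04
Quarter 4: opening $5,326.04; interest $117.17 → $5,443.21; payment $1,224.80; balance $4,218.41
Quarter 5: opening $4,218.41; interest $92.81 → $4,311.22; payment $1,200.44; balance $3,110.78
Quarter 6: opening $3,110.78; interest $68.44 → $3,179.22; payment $1,176.07; balance $2,003.15
Quarter 7: opening $2,003.15; interest $44.07 → $2,047.22; payment $1,151.70; balance $895.52
Quarter 8: opening $895.52; interest $19.70 → $915.22; payment $915.22; balance $0.00
Balance reaches $0.00 in quarter 8.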